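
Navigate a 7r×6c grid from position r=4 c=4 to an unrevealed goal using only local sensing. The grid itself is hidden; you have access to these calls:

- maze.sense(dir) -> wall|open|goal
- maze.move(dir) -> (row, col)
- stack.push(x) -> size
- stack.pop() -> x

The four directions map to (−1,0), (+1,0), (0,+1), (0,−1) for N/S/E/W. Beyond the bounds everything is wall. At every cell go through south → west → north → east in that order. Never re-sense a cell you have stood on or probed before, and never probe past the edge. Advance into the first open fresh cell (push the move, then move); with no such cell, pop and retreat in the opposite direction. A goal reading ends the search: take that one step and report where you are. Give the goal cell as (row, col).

-- sense(dir='south') == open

-- push(x='south') == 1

-- move(dir='south') == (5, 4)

-- sense(dir='south') == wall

-- sense(dir='west') == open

-- push(x='west') == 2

-- move(dir='west') == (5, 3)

-- sense(dir='south') == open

-- push(x='south') == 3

-- move(dir='south') == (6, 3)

-- sense(dir='west') == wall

-- pop() == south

-- move(dir='north') == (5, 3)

-- sense(dir='west') == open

-- push(x='west') == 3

-- move(dir='west') == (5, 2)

-- sense(dir='west') == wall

-- sense(dir='north') == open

-- push(x='north') == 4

-- move(dir='north') == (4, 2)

-- sense(dir='west') == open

-- push(x='west') == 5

-- move(dir='west') == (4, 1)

-- sense(dir='west') == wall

-- sense(dir='north') == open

-- push(x='north') == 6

-- move(dir='north') == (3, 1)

-- sense(dir='west') == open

-- push(x='west') == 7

-- move(dir='west') == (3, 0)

-- sense(dir='north') == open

-- push(x='north') == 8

-- move(dir='north') == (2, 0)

-- sense(dir='north') == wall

-- sense(dir='east') == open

-- push(x='east') == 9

-- move(dir='east') == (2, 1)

-- sense(dir='north') == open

-- push(x='north') == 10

-- move(dir='north') == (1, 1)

-- sense(dir='north') == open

-- push(x='north') == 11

-- move(dir='north') == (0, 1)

-- sense(dir='west') == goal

-- move(dir='west') == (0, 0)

Answer: (0, 0)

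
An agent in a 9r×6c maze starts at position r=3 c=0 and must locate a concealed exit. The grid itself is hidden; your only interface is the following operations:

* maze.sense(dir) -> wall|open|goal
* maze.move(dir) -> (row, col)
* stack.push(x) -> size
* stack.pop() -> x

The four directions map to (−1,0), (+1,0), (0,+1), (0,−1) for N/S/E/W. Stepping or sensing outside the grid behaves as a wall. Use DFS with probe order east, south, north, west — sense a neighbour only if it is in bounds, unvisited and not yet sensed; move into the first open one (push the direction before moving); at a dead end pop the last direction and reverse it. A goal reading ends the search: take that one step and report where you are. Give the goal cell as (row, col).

$ maze.sense east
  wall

$ maze.sense south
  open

$ stack.push south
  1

$ maze.move south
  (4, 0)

$ maze.sense east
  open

$ stack.push east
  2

$ maze.move east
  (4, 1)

$ maze.sense east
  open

$ stack.push east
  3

$ maze.move east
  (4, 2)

$ maze.sense east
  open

$ stack.push east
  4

$ maze.move east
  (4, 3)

$ maze.sense east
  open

$ stack.push east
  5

$ maze.move east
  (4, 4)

$ maze.sense east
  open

$ stack.push east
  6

$ maze.move east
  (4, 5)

$ maze.sense south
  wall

$ maze.sense north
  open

$ stack.push north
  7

$ maze.move north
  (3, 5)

$ maze.sense north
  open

$ stack.push north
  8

$ maze.move north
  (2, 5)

$ maze.sense north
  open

$ stack.push north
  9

$ maze.move north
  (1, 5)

$ maze.sense north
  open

$ stack.push north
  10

$ maze.move north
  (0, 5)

$ maze.sense west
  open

$ stack.push west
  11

$ maze.move west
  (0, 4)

$ maze.sense south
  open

$ stack.push south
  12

$ maze.move south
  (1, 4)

$ maze.sense south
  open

$ stack.push south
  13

$ maze.move south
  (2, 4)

$ maze.sense south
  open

$ stack.push south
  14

$ maze.move south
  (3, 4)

$ maze.sense west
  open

$ stack.push west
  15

$ maze.move west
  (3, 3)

$ maze.sense north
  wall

$ maze.sense west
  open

$ stack.push west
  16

$ maze.move west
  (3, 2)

$ maze.sense north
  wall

$ stack.pop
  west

$ maze.move east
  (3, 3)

$ stack.pop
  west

$ maze.move east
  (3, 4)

$ stack.pop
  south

$ maze.move north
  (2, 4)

$ stack.pop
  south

$ maze.move north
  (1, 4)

$ maze.sense west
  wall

$ stack.pop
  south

$ maze.move north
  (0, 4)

$ maze.sense west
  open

$ stack.push west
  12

$ maze.move west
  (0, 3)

$ maze.sense west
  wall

$ stack.pop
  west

$ maze.move east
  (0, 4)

$ stack.pop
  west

$ maze.move east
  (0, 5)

$ stack.pop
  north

$ maze.move south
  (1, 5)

$ stack.pop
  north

$ maze.move south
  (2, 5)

$ stack.pop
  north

$ maze.move south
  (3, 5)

$ stack.pop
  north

$ maze.move south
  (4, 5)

$ stack.pop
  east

$ maze.move west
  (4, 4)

$ maze.sense south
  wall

$ stack.pop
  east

$ maze.move west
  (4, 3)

$ maze.sense south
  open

$ stack.push south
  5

$ maze.move south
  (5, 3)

$ maze.sense south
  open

$ stack.push south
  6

$ maze.move south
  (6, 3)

$ maze.sense east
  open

$ stack.push east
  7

$ maze.move east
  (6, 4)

$ maze.sense east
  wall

$ maze.sense south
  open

$ stack.push south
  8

$ maze.move south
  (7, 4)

$ maze.sense east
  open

$ stack.push east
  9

$ maze.move east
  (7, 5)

$ maze.sense south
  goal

$ maze.move south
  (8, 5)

Answer: (8, 5)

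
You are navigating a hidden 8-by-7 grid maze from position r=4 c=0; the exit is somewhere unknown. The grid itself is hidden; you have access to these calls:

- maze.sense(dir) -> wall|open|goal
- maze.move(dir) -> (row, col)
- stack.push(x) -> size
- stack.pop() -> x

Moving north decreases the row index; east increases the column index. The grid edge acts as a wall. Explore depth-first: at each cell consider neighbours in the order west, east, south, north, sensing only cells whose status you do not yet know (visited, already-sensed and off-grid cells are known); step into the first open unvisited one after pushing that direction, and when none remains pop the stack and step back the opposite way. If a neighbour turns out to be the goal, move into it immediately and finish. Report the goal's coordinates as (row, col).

[in] maze.sense dir='east'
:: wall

[in] maze.sense dir='south'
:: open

[in] stack.push x='south'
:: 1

[in] maze.move dir='south'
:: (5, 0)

[in] maze.sense dir='east'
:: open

[in] stack.push x='east'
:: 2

[in] maze.move dir='east'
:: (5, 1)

[in] maze.sense dir='east'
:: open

[in] stack.push x='east'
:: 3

[in] maze.move dir='east'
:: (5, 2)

[in] maze.sense dir='east'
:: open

[in] stack.push x='east'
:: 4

[in] maze.move dir='east'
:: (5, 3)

[in] maze.sense dir='east'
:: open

[in] stack.push x='east'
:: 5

[in] maze.move dir='east'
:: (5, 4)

[in] maze.sense dir='east'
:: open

[in] stack.push x='east'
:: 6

[in] maze.move dir='east'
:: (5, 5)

[in] maze.sense dir='east'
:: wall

[in] maze.sense dir='south'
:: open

[in] stack.push x='south'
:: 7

[in] maze.move dir='south'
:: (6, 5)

[in] maze.sense dir='west'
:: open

[in] stack.push x='west'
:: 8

[in] maze.move dir='west'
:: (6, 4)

[in] maze.sense dir='west'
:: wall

[in] maze.sense dir='south'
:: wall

[in] stack.pop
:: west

[in] maze.move dir='east'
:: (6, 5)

[in] maze.sense dir='east'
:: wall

[in] maze.sense dir='south'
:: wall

[in] stack.pop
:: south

[in] maze.move dir='north'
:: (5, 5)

[in] maze.sense dir='north'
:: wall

[in] stack.pop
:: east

[in] maze.move dir='west'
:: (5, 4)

[in] maze.sense dir='north'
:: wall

[in] stack.pop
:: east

[in] maze.move dir='west'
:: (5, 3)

[in] maze.sense dir='north'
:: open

[in] stack.push x='north'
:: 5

[in] maze.move dir='north'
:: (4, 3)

[in] maze.sense dir='west'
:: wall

[in] maze.sense dir='north'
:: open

[in] stack.push x='north'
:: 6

[in] maze.move dir='north'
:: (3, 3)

[in] maze.sense dir='west'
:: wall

[in] maze.sense dir='east'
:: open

[in] stack.push x='east'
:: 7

[in] maze.move dir='east'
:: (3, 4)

[in] maze.sense dir='east'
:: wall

[in] maze.sense dir='north'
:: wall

[in] stack.pop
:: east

[in] maze.move dir='west'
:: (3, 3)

[in] maze.sense dir='north'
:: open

[in] stack.push x='north'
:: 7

[in] maze.move dir='north'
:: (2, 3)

[in] maze.sense dir='west'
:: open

[in] stack.push x='west'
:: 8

[in] maze.move dir='west'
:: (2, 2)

[in] maze.sense dir='west'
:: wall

[in] maze.sense dir='north'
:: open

[in] stack.push x='north'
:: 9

[in] maze.move dir='north'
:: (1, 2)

[in] maze.sense dir='west'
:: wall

[in] maze.sense dir='east'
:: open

[in] stack.push x='east'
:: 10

[in] maze.move dir='east'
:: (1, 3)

[in] maze.sense dir='east'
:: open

[in] stack.push x='east'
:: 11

[in] maze.move dir='east'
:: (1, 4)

[in] maze.sense dir='east'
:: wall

[in] maze.sense dir='north'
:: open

[in] stack.push x='north'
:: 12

[in] maze.move dir='north'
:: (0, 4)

[in] maze.sense dir='west'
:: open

[in] stack.push x='west'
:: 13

[in] maze.move dir='west'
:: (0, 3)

[in] maze.sense dir='west'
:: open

[in] stack.push x='west'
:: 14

[in] maze.move dir='west'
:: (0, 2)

[in] maze.sense dir='west'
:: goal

[in] maze.move dir='west'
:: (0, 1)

Answer: (0, 1)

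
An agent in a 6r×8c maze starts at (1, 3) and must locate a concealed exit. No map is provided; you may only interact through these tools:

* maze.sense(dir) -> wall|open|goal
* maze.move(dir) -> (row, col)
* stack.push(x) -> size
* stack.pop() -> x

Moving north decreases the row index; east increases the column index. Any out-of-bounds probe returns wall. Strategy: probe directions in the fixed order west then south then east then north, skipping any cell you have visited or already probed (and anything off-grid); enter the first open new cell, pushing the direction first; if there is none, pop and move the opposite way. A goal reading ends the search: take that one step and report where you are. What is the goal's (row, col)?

I use maze.sense on dir=west, and see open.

I call stack.push on x=west, giving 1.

I try maze.move on dir=west, → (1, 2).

I invoke maze.sense on dir=west, and get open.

Now I run stack.push on x=west, — result: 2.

I try maze.move on dir=west, giving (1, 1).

Then maze.sense on dir=west, : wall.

I try maze.sense on dir=south, yielding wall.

I invoke maze.sense on dir=north, and get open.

Now I run stack.push on x=north, — result: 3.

Now I run maze.move on dir=north, → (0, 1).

Using maze.sense on dir=west, and get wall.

Calling maze.sense on dir=east, and get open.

I use stack.push on x=east, — result: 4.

Now I run maze.move on dir=east, and observe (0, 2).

Calling maze.sense on dir=east, → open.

Next I call stack.push on x=east, and observe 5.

I try maze.move on dir=east, — result: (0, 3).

I invoke maze.sense on dir=east, giving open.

I try stack.push on x=east, yielding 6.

Next I call maze.move on dir=east, yielding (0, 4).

Calling maze.sense on dir=south, giving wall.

I call maze.sense on dir=east, which returns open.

I use stack.push on x=east, yielding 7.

I try maze.move on dir=east, giving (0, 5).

Calling maze.sense on dir=south, which returns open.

Calling stack.push on x=south, yielding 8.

I invoke maze.move on dir=south, — result: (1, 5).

I try maze.sense on dir=south, yielding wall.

Calling maze.sense on dir=east, which returns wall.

Calling stack.pop, yielding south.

Calling maze.move on dir=north, which returns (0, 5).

Invoking maze.sense on dir=east, → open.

I run stack.push on x=east, and get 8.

Invoking maze.move on dir=east, : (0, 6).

Using maze.sense on dir=east, and get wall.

I call stack.pop, and observe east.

Now I run maze.move on dir=west, yielding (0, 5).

I use stack.pop(), which returns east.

I run maze.move on dir=west, : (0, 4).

Invoking stack.pop(), and see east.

Using maze.move on dir=west, and get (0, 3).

Next I call stack.pop, giving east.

I call maze.move on dir=west, — result: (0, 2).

Using stack.pop, and observe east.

Using maze.move on dir=west, and observe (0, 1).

Then stack.pop(), and observe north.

I call maze.move on dir=south, : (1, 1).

I try stack.pop(), which returns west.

Now I run maze.move on dir=east, which returns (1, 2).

Calling maze.sense on dir=south, : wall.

I invoke stack.pop, yielding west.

Next I call maze.move on dir=east, and see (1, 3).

Then maze.sense on dir=south, and observe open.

Then stack.push on x=south, — result: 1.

Calling maze.move on dir=south, and observe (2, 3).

I use maze.sense on dir=south, and see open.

I invoke stack.push on x=south, — result: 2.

Next I call maze.move on dir=south, — result: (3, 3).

Using maze.sense on dir=west, — result: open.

Next I call stack.push on x=west, and get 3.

Now I run maze.move on dir=west, : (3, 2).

Now I run maze.sense on dir=west, giving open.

Then stack.push on x=west, and see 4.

Using maze.move on dir=west, and get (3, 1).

I call maze.sense on dir=west, yielding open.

Using stack.push on x=west, → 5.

I try maze.move on dir=west, which returns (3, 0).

Now I run maze.sense on dir=south, yielding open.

I invoke stack.push on x=south, which returns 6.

I invoke maze.move on dir=south, giving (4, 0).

I run maze.sense on dir=south, → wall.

I use maze.sense on dir=east, which returns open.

I use stack.push on x=east, → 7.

Then maze.move on dir=east, yielding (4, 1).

I call maze.sense on dir=south, and get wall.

I use maze.sense on dir=east, — result: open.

I call stack.push on x=east, and see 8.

I use maze.move on dir=east, and get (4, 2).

Invoking maze.sense on dir=south, yielding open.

I invoke stack.push on x=south, giving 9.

Using maze.move on dir=south, → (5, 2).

Next I call maze.sense on dir=east, yielding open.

Using stack.push on x=east, which returns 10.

I use maze.move on dir=east, giving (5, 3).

I run maze.sense on dir=east, — result: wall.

Now I run maze.sense on dir=north, → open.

Then stack.push on x=north, yielding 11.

I call maze.move on dir=north, : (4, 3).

Then maze.sense on dir=east, → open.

I try stack.push on x=east, giving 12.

I invoke maze.move on dir=east, giving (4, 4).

Using maze.sense on dir=east, → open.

Then stack.push on x=east, giving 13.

Calling maze.move on dir=east, yielding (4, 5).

I use maze.sense on dir=south, and see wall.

Then maze.sense on dir=east, and get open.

I use stack.push on x=east, and observe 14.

Calling maze.move on dir=east, and observe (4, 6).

Invoking maze.sense on dir=south, which returns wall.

Using maze.sense on dir=east, yielding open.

Calling stack.push on x=east, which returns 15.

Invoking maze.move on dir=east, and get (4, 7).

I try maze.sense on dir=south, yielding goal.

Invoking maze.move on dir=south, and observe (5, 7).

Answer: (5, 7)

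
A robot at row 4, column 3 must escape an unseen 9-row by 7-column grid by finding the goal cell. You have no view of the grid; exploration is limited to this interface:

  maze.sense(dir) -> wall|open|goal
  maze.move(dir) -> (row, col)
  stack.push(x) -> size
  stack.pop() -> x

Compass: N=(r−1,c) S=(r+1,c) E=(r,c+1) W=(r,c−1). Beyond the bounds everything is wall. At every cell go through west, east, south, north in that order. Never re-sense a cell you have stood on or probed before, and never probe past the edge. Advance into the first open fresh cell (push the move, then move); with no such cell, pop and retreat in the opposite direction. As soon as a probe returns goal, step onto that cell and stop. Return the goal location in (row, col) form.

I invoke maze.sense passing dir→west, → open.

Then stack.push passing x→west, : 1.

Calling maze.move passing dir→west, : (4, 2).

I use maze.sense passing dir→west, : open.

Then stack.push passing x→west, and observe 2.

Using maze.move passing dir→west, and get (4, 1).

Calling maze.sense passing dir→west, — result: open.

I run stack.push passing x→west, and observe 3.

Now I run maze.move passing dir→west, yielding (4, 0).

Using maze.sense passing dir→south, which returns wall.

Now I run maze.sense passing dir→north, — result: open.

I call stack.push passing x→north, giving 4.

Calling maze.move passing dir→north, and observe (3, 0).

Using maze.sense passing dir→east, → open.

Invoking stack.push passing x→east, and observe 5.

Then maze.move passing dir→east, giving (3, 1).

Using maze.sense passing dir→east, giving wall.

Using maze.sense passing dir→north, : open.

Then stack.push passing x→north, — result: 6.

I use maze.move passing dir→north, giving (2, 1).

Now I run maze.sense passing dir→west, — result: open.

I invoke stack.push passing x→west, and get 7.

I invoke maze.move passing dir→west, yielding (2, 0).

Calling maze.sense passing dir→north, and get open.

I try stack.push passing x→north, — result: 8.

I use maze.move passing dir→north, — result: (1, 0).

I use maze.sense passing dir→east, and see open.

Using stack.push passing x→east, and see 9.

I try maze.move passing dir→east, and observe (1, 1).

I invoke maze.sense passing dir→east, and see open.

Now I run stack.push passing x→east, and observe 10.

Invoking maze.move passing dir→east, and get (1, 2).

Now I run maze.sense passing dir→east, : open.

I call stack.push passing x→east, yielding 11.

Calling maze.move passing dir→east, yielding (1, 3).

I run maze.sense passing dir→east, which returns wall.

I call maze.sense passing dir→south, and get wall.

Invoking maze.sense passing dir→north, → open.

I call stack.push passing x→north, and observe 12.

I invoke maze.move passing dir→north, giving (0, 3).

I invoke maze.sense passing dir→west, giving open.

I invoke stack.push passing x→west, and see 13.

Using maze.move passing dir→west, : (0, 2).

Invoking maze.sense passing dir→west, : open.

Now I run stack.push passing x→west, yielding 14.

Calling maze.move passing dir→west, → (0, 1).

Using maze.sense passing dir→west, yielding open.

Next I call stack.push passing x→west, and get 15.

Now I run maze.move passing dir→west, yielding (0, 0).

I call stack.pop(), and get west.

Now I run maze.move passing dir→east, yielding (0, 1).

Invoking stack.pop(), giving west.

Calling maze.move passing dir→east, → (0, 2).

I try stack.pop(), : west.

I run maze.move passing dir→east, yielding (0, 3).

Now I run maze.sense passing dir→east, : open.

I invoke stack.push passing x→east, which returns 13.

Next I call maze.move passing dir→east, giving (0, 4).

Invoking maze.sense passing dir→east, → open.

I try stack.push passing x→east, and get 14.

I try maze.move passing dir→east, and get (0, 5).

Calling maze.sense passing dir→east, : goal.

I try maze.move passing dir→east, giving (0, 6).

Answer: (0, 6)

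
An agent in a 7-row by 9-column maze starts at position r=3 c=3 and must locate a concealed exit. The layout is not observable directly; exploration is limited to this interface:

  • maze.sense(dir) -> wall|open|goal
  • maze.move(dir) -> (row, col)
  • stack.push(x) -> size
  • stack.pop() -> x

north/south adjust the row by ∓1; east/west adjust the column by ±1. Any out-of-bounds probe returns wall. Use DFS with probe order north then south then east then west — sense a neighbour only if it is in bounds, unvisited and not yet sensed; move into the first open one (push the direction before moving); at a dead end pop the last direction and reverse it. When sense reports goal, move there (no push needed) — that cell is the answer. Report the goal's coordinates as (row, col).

Act: sense[north]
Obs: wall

Act: sense[south]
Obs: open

Act: push[south]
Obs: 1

Act: move[south]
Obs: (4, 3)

Act: sense[south]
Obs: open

Act: push[south]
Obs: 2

Act: move[south]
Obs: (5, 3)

Act: sense[south]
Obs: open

Act: push[south]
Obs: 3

Act: move[south]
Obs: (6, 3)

Act: sense[east]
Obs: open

Act: push[east]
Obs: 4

Act: move[east]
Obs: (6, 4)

Act: sense[north]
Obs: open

Act: push[north]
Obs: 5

Act: move[north]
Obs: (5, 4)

Act: sense[north]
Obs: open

Act: push[north]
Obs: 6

Act: move[north]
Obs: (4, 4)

Act: sense[north]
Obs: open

Act: push[north]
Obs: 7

Act: move[north]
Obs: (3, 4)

Act: sense[north]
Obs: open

Act: push[north]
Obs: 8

Act: move[north]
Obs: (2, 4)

Act: sense[north]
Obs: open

Act: push[north]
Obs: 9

Act: move[north]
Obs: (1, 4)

Act: sense[north]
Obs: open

Act: push[north]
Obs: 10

Act: move[north]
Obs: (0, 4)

Act: sense[east]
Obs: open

Act: push[east]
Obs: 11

Act: move[east]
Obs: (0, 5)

Act: sense[south]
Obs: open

Act: push[south]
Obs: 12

Act: move[south]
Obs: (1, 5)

Act: sense[south]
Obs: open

Act: push[south]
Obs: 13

Act: move[south]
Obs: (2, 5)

Act: sense[south]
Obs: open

Act: push[south]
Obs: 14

Act: move[south]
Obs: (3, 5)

Act: sense[south]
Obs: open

Act: push[south]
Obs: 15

Act: move[south]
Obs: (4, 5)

Act: sense[south]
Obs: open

Act: push[south]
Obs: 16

Act: move[south]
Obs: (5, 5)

Act: sense[south]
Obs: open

Act: push[south]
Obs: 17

Act: move[south]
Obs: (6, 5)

Act: sense[east]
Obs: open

Act: push[east]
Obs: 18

Act: move[east]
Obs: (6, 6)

Act: sense[north]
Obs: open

Act: push[north]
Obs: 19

Act: move[north]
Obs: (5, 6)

Act: sense[north]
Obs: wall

Act: sense[east]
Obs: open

Act: push[east]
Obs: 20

Act: move[east]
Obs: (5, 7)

Act: sense[north]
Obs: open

Act: push[north]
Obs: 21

Act: move[north]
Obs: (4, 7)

Act: sense[north]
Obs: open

Act: push[north]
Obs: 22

Act: move[north]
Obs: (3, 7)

Act: sense[north]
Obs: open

Act: push[north]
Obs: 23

Act: move[north]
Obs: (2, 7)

Act: sense[north]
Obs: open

Act: push[north]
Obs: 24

Act: move[north]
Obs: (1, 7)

Act: sense[north]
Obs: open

Act: push[north]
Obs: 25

Act: move[north]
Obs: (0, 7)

Act: sense[east]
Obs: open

Act: push[east]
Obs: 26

Act: move[east]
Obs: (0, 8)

Act: sense[south]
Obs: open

Act: push[south]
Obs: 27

Act: move[south]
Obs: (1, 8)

Act: sense[south]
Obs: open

Act: push[south]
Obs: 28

Act: move[south]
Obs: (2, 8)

Act: sense[south]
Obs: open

Act: push[south]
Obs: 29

Act: move[south]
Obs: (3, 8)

Act: sense[south]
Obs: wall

Act: pop[]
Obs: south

Act: move[north]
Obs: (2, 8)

Act: pop[]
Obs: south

Act: move[north]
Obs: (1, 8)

Act: pop[]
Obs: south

Act: move[north]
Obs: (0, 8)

Act: pop[]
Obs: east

Act: move[west]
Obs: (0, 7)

Act: sense[west]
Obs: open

Act: push[west]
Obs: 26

Act: move[west]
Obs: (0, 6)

Act: sense[south]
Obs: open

Act: push[south]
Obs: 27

Act: move[south]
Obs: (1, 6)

Act: sense[south]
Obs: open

Act: push[south]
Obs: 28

Act: move[south]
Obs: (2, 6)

Act: sense[south]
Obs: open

Act: push[south]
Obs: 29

Act: move[south]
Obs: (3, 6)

Act: pop[]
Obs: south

Act: move[north]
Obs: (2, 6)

Act: pop[]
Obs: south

Act: move[north]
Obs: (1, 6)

Act: pop[]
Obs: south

Act: move[north]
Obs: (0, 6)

Act: pop[]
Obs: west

Act: move[east]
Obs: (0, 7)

Act: pop[]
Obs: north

Act: move[south]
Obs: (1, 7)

Act: pop[]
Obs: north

Act: move[south]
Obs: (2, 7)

Act: pop[]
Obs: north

Act: move[south]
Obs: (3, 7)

Act: pop[]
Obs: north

Act: move[south]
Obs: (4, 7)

Act: pop[]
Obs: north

Act: move[south]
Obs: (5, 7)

Act: sense[south]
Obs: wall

Act: sense[east]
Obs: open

Act: push[east]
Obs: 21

Act: move[east]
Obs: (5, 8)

Act: sense[south]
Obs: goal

Act: move[south]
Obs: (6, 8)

Answer: (6, 8)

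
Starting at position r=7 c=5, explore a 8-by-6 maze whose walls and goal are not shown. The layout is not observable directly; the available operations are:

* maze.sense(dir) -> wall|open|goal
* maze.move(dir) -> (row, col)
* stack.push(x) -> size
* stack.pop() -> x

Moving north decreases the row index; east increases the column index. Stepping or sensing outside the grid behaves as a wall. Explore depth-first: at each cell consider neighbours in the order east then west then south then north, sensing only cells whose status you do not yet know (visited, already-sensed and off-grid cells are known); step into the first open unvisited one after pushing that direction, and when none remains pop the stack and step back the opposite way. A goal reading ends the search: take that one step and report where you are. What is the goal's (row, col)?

==> sense(dir: west)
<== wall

==> sense(dir: north)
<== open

==> push(x: north)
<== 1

==> move(dir: north)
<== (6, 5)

==> sense(dir: west)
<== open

==> push(x: west)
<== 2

==> move(dir: west)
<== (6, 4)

==> sense(dir: west)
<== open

==> push(x: west)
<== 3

==> move(dir: west)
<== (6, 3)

==> sense(dir: west)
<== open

==> push(x: west)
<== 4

==> move(dir: west)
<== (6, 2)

==> sense(dir: west)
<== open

==> push(x: west)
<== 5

==> move(dir: west)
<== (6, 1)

==> sense(dir: west)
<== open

==> push(x: west)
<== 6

==> move(dir: west)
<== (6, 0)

==> sense(dir: south)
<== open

==> push(x: south)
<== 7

==> move(dir: south)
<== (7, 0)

==> sense(dir: east)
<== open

==> push(x: east)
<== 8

==> move(dir: east)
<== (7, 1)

==> sense(dir: east)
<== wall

==> pop()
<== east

==> move(dir: west)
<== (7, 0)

==> pop()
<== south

==> move(dir: north)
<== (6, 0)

==> sense(dir: north)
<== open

==> push(x: north)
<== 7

==> move(dir: north)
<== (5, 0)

==> sense(dir: east)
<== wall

==> sense(dir: north)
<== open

==> push(x: north)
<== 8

==> move(dir: north)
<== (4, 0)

==> sense(dir: east)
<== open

==> push(x: east)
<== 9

==> move(dir: east)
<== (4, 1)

==> sense(dir: east)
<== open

==> push(x: east)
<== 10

==> move(dir: east)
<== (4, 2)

==> sense(dir: east)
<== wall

==> sense(dir: south)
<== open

==> push(x: south)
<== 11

==> move(dir: south)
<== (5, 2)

==> sense(dir: east)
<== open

==> push(x: east)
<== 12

==> move(dir: east)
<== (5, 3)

==> sense(dir: east)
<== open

==> push(x: east)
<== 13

==> move(dir: east)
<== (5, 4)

==> sense(dir: east)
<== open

==> push(x: east)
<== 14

==> move(dir: east)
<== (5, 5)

==> sense(dir: north)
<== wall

==> pop()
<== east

==> move(dir: west)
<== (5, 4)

==> sense(dir: north)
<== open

==> push(x: north)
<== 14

==> move(dir: north)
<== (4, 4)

==> sense(dir: north)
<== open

==> push(x: north)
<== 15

==> move(dir: north)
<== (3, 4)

==> sense(dir: east)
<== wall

==> sense(dir: west)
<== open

==> push(x: west)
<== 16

==> move(dir: west)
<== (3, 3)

==> sense(dir: west)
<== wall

==> sense(dir: north)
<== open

==> push(x: north)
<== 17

==> move(dir: north)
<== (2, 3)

==> sense(dir: east)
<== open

==> push(x: east)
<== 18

==> move(dir: east)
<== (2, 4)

==> sense(dir: east)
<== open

==> push(x: east)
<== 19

==> move(dir: east)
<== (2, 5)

==> sense(dir: north)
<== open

==> push(x: north)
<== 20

==> move(dir: north)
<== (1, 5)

==> sense(dir: west)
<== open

==> push(x: west)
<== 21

==> move(dir: west)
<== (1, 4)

==> sense(dir: west)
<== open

==> push(x: west)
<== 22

==> move(dir: west)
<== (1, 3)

==> sense(dir: west)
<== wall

==> sense(dir: north)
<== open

==> push(x: north)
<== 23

==> move(dir: north)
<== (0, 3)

==> sense(dir: east)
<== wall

==> sense(dir: west)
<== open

==> push(x: west)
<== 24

==> move(dir: west)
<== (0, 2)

==> sense(dir: west)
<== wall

==> pop()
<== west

==> move(dir: east)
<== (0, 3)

==> pop()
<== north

==> move(dir: south)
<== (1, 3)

==> pop()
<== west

==> move(dir: east)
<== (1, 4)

==> pop()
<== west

==> move(dir: east)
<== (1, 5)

==> sense(dir: north)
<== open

==> push(x: north)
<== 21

==> move(dir: north)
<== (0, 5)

==> pop()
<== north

==> move(dir: south)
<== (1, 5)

==> pop()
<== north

==> move(dir: south)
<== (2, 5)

==> pop()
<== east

==> move(dir: west)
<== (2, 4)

==> pop()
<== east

==> move(dir: west)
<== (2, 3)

==> sense(dir: west)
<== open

==> push(x: west)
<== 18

==> move(dir: west)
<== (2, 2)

==> sense(dir: west)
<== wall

==> pop()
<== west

==> move(dir: east)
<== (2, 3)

==> pop()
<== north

==> move(dir: south)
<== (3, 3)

==> pop()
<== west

==> move(dir: east)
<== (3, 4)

==> pop()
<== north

==> move(dir: south)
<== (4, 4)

==> pop()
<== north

==> move(dir: south)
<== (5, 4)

==> pop()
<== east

==> move(dir: west)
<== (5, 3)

==> pop()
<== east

==> move(dir: west)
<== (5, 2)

==> pop()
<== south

==> move(dir: north)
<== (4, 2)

==> pop()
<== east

==> move(dir: west)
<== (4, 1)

==> sense(dir: north)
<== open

==> push(x: north)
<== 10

==> move(dir: north)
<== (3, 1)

==> sense(dir: west)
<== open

==> push(x: west)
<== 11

==> move(dir: west)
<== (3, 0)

==> sense(dir: north)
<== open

==> push(x: north)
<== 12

==> move(dir: north)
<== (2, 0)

==> sense(dir: north)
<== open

==> push(x: north)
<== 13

==> move(dir: north)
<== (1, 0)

==> sense(dir: east)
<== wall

==> sense(dir: north)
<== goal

==> move(dir: north)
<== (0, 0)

Answer: (0, 0)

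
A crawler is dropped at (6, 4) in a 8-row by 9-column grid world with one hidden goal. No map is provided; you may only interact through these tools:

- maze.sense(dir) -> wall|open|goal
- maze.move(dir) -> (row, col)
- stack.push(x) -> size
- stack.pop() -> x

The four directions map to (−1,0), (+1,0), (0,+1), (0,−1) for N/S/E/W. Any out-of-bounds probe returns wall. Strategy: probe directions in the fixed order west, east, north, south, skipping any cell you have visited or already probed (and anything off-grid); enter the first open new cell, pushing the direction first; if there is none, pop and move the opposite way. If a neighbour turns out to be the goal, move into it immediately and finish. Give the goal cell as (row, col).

# 1. maze.sense(dir: west) => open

# 2. stack.push(x: west) => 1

# 3. maze.move(dir: west) => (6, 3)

# 4. maze.sense(dir: west) => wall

# 5. maze.sense(dir: north) => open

# 6. stack.push(x: north) => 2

# 7. maze.move(dir: north) => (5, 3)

# 8. maze.sense(dir: west) => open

# 9. stack.push(x: west) => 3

# 10. maze.move(dir: west) => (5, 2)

# 11. maze.sense(dir: west) => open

# 12. stack.push(x: west) => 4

# 13. maze.move(dir: west) => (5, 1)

# 14. maze.sense(dir: west) => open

# 15. stack.push(x: west) => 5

# 16. maze.move(dir: west) => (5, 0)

# 17. maze.sense(dir: north) => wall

# 18. maze.sense(dir: south) => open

# 19. stack.push(x: south) => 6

# 20. maze.move(dir: south) => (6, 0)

# 21. maze.sense(dir: east) => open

# 22. stack.push(x: east) => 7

# 23. maze.move(dir: east) => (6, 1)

# 24. maze.sense(dir: south) => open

# 25. stack.push(x: south) => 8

# 26. maze.move(dir: south) => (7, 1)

# 27. maze.sense(dir: west) => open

# 28. stack.push(x: west) => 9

# 29. maze.move(dir: west) => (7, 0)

# 30. stack.pop() => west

# 31. maze.move(dir: east) => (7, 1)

# 32. maze.sense(dir: east) => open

# 33. stack.push(x: east) => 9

# 34. maze.move(dir: east) => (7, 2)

# 35. maze.sense(dir: east) => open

# 36. stack.push(x: east) => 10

# 37. maze.move(dir: east) => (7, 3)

# 38. maze.sense(dir: east) => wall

# 39. stack.pop() => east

# 40. maze.move(dir: west) => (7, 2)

# 41. stack.pop() => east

# 42. maze.move(dir: west) => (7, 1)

# 43. stack.pop() => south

# 44. maze.move(dir: north) => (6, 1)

# 45. stack.pop() => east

# 46. maze.move(dir: west) => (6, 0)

# 47. stack.pop() => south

# 48. maze.move(dir: north) => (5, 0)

# 49. stack.pop() => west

# 50. maze.move(dir: east) => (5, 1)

# 51. maze.sense(dir: north) => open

# 52. stack.push(x: north) => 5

# 53. maze.move(dir: north) => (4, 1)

# 54. maze.sense(dir: east) => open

# 55. stack.push(x: east) => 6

# 56. maze.move(dir: east) => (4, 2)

# 57. maze.sense(dir: east) => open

# 58. stack.push(x: east) => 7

# 59. maze.move(dir: east) => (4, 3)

# 60. maze.sense(dir: east) => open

# 61. stack.push(x: east) => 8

# 62. maze.move(dir: east) => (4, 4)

# 63. maze.sense(dir: east) => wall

# 64. maze.sense(dir: north) => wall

# 65. maze.sense(dir: south) => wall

# 66. stack.pop() => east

# 67. maze.move(dir: west) => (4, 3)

# 68. maze.sense(dir: north) => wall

# 69. stack.pop() => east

# 70. maze.move(dir: west) => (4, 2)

# 71. maze.sense(dir: north) => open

# 72. stack.push(x: north) => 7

# 73. maze.move(dir: north) => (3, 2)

# 74. maze.sense(dir: west) => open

# 75. stack.push(x: west) => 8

# 76. maze.move(dir: west) => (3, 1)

# 77. maze.sense(dir: west) => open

# 78. stack.push(x: west) => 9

# 79. maze.move(dir: west) => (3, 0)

# 80. maze.sense(dir: north) => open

# 81. stack.push(x: north) => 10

# 82. maze.move(dir: north) => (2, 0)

# 83. maze.sense(dir: east) => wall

# 84. maze.sense(dir: north) => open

# 85. stack.push(x: north) => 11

# 86. maze.move(dir: north) => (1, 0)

# 87. maze.sense(dir: east) => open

# 88. stack.push(x: east) => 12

# 89. maze.move(dir: east) => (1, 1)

# 90. maze.sense(dir: east) => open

# 91. stack.push(x: east) => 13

# 92. maze.move(dir: east) => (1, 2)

# 93. maze.sense(dir: east) => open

# 94. stack.push(x: east) => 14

# 95. maze.move(dir: east) => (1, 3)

# 96. maze.sense(dir: east) => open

# 97. stack.push(x: east) => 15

# 98. maze.move(dir: east) => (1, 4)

# 99. maze.sense(dir: east) => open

# 100. stack.push(x: east) => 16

# 101. maze.move(dir: east) => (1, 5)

# 102. maze.sense(dir: east) => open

# 103. stack.push(x: east) => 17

# 104. maze.move(dir: east) => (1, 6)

# 105. maze.sense(dir: east) => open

# 106. stack.push(x: east) => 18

# 107. maze.move(dir: east) => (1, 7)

# 108. maze.sense(dir: east) => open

# 109. stack.push(x: east) => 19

# 110. maze.move(dir: east) => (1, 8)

# 111. maze.sense(dir: north) => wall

# 112. maze.sense(dir: south) => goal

# 113. maze.move(dir: south) => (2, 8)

Answer: (2, 8)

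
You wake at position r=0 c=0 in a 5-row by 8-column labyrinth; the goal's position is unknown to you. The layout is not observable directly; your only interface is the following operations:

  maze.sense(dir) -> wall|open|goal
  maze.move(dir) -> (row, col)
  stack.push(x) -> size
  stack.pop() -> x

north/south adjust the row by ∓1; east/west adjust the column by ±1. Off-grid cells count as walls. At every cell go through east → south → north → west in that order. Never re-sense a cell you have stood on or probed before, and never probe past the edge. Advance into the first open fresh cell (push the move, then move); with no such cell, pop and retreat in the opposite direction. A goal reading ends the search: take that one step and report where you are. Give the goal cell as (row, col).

-- 1. sense(dir='east') ~> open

-- 2. push(x='east') ~> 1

-- 3. move(dir='east') ~> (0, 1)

-- 4. sense(dir='east') ~> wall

-- 5. sense(dir='south') ~> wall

-- 6. pop() ~> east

-- 7. move(dir='west') ~> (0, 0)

-- 8. sense(dir='south') ~> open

-- 9. push(x='south') ~> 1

-- 10. move(dir='south') ~> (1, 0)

-- 11. sense(dir='south') ~> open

-- 12. push(x='south') ~> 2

-- 13. move(dir='south') ~> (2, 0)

-- 14. sense(dir='east') ~> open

-- 15. push(x='east') ~> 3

-- 16. move(dir='east') ~> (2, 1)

-- 17. sense(dir='east') ~> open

-- 18. push(x='east') ~> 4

-- 19. move(dir='east') ~> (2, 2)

-- 20. sense(dir='east') ~> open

-- 21. push(x='east') ~> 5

-- 22. move(dir='east') ~> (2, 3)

-- 23. sense(dir='east') ~> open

-- 24. push(x='east') ~> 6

-- 25. move(dir='east') ~> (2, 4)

-- 26. sense(dir='east') ~> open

-- 27. push(x='east') ~> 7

-- 28. move(dir='east') ~> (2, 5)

-- 29. sense(dir='east') ~> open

-- 30. push(x='east') ~> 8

-- 31. move(dir='east') ~> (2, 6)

-- 32. sense(dir='east') ~> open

-- 33. push(x='east') ~> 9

-- 34. move(dir='east') ~> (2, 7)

-- 35. sense(dir='south') ~> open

-- 36. push(x='south') ~> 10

-- 37. move(dir='south') ~> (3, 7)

-- 38. sense(dir='south') ~> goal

-- 39. move(dir='south') ~> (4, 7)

Answer: (4, 7)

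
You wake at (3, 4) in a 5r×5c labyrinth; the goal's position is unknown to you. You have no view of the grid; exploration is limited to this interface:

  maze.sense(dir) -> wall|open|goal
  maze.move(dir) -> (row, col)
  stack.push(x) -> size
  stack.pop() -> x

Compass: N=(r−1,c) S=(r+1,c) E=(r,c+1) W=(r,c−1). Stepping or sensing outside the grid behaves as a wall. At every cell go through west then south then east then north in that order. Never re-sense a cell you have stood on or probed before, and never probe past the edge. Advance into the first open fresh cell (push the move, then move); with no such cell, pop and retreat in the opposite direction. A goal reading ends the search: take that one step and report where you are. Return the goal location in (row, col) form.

Do: sense[dir=west]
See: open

Do: push[x=west]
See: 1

Do: move[dir=west]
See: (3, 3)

Do: sense[dir=west]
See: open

Do: push[x=west]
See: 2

Do: move[dir=west]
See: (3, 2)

Do: sense[dir=west]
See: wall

Do: sense[dir=south]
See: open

Do: push[x=south]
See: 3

Do: move[dir=south]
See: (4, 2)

Do: sense[dir=west]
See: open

Do: push[x=west]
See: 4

Do: move[dir=west]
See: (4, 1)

Do: sense[dir=west]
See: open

Do: push[x=west]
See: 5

Do: move[dir=west]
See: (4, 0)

Do: sense[dir=north]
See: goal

Do: move[dir=north]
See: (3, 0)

Answer: (3, 0)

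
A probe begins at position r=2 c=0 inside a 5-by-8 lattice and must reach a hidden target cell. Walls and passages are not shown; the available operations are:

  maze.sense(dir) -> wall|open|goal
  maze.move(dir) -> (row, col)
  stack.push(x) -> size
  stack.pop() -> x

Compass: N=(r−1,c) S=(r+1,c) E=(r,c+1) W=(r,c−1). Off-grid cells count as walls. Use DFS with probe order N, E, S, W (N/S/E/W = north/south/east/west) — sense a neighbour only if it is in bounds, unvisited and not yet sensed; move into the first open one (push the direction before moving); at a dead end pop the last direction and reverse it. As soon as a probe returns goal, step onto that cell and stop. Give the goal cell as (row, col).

;; 1. sense(dir: north) ~> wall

;; 2. sense(dir: east) ~> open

;; 3. push(x: east) ~> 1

;; 4. move(dir: east) ~> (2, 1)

;; 5. sense(dir: north) ~> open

;; 6. push(x: north) ~> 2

;; 7. move(dir: north) ~> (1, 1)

;; 8. sense(dir: north) ~> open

;; 9. push(x: north) ~> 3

;; 10. move(dir: north) ~> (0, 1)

;; 11. sense(dir: east) ~> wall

;; 12. sense(dir: west) ~> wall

;; 13. pop() ~> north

;; 14. move(dir: south) ~> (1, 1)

;; 15. sense(dir: east) ~> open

;; 16. push(x: east) ~> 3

;; 17. move(dir: east) ~> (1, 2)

;; 18. sense(dir: east) ~> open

;; 19. push(x: east) ~> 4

;; 20. move(dir: east) ~> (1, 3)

;; 21. sense(dir: north) ~> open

;; 22. push(x: north) ~> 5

;; 23. move(dir: north) ~> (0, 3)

;; 24. sense(dir: east) ~> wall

;; 25. pop() ~> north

;; 26. move(dir: south) ~> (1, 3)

;; 27. sense(dir: east) ~> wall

;; 28. sense(dir: south) ~> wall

;; 29. pop() ~> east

;; 30. move(dir: west) ~> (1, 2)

;; 31. sense(dir: south) ~> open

;; 32. push(x: south) ~> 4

;; 33. move(dir: south) ~> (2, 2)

;; 34. sense(dir: south) ~> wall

;; 35. pop() ~> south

;; 36. move(dir: north) ~> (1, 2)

;; 37. pop() ~> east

;; 38. move(dir: west) ~> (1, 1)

;; 39. pop() ~> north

;; 40. move(dir: south) ~> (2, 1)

;; 41. sense(dir: south) ~> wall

;; 42. pop() ~> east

;; 43. move(dir: west) ~> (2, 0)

;; 44. sense(dir: south) ~> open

;; 45. push(x: south) ~> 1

;; 46. move(dir: south) ~> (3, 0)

;; 47. sense(dir: south) ~> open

;; 48. push(x: south) ~> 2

;; 49. move(dir: south) ~> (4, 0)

;; 50. sense(dir: east) ~> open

;; 51. push(x: east) ~> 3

;; 52. move(dir: east) ~> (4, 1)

;; 53. sense(dir: east) ~> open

;; 54. push(x: east) ~> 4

;; 55. move(dir: east) ~> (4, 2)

;; 56. sense(dir: east) ~> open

;; 57. push(x: east) ~> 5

;; 58. move(dir: east) ~> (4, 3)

;; 59. sense(dir: north) ~> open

;; 60. push(x: north) ~> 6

;; 61. move(dir: north) ~> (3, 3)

;; 62. sense(dir: east) ~> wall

;; 63. pop() ~> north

;; 64. move(dir: south) ~> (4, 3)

;; 65. sense(dir: east) ~> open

;; 66. push(x: east) ~> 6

;; 67. move(dir: east) ~> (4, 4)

;; 68. sense(dir: east) ~> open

;; 69. push(x: east) ~> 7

;; 70. move(dir: east) ~> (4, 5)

;; 71. sense(dir: north) ~> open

;; 72. push(x: north) ~> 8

;; 73. move(dir: north) ~> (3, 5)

;; 74. sense(dir: north) ~> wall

;; 75. sense(dir: east) ~> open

;; 76. push(x: east) ~> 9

;; 77. move(dir: east) ~> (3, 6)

;; 78. sense(dir: north) ~> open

;; 79. push(x: north) ~> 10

;; 80. move(dir: north) ~> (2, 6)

;; 81. sense(dir: north) ~> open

;; 82. push(x: north) ~> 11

;; 83. move(dir: north) ~> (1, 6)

;; 84. sense(dir: north) ~> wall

;; 85. sense(dir: east) ~> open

;; 86. push(x: east) ~> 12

;; 87. move(dir: east) ~> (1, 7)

;; 88. sense(dir: north) ~> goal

;; 89. move(dir: north) ~> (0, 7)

Answer: (0, 7)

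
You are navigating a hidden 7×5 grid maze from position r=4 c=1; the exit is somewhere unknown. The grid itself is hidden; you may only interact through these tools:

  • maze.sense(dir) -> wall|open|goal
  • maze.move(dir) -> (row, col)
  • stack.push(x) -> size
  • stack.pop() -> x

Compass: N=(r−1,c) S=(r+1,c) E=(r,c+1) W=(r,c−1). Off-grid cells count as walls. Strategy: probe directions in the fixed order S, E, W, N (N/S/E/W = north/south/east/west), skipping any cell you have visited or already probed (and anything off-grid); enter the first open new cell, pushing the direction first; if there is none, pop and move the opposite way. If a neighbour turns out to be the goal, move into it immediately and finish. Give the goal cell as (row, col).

Act: maze.sense[dir→south]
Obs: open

Act: stack.push[x→south]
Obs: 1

Act: maze.move[dir→south]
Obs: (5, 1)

Act: maze.sense[dir→south]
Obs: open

Act: stack.push[x→south]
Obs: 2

Act: maze.move[dir→south]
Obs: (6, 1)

Act: maze.sense[dir→east]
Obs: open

Act: stack.push[x→east]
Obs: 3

Act: maze.move[dir→east]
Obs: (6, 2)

Act: maze.sense[dir→east]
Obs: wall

Act: maze.sense[dir→north]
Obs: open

Act: stack.push[x→north]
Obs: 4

Act: maze.move[dir→north]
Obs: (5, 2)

Act: maze.sense[dir→east]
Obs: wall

Act: maze.sense[dir→north]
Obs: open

Act: stack.push[x→north]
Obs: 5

Act: maze.move[dir→north]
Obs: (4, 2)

Act: maze.sense[dir→east]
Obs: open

Act: stack.push[x→east]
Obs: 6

Act: maze.move[dir→east]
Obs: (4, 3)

Act: maze.sense[dir→east]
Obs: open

Act: stack.push[x→east]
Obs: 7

Act: maze.move[dir→east]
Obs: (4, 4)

Act: maze.sense[dir→south]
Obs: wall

Act: maze.sense[dir→north]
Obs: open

Act: stack.push[x→north]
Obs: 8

Act: maze.move[dir→north]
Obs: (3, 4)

Act: maze.sense[dir→west]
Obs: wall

Act: maze.sense[dir→north]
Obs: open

Act: stack.push[x→north]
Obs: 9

Act: maze.move[dir→north]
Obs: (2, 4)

Act: maze.sense[dir→west]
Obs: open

Act: stack.push[x→west]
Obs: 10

Act: maze.move[dir→west]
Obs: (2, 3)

Act: maze.sense[dir→west]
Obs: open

Act: stack.push[x→west]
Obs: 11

Act: maze.move[dir→west]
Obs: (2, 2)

Act: maze.sense[dir→south]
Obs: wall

Act: maze.sense[dir→west]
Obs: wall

Act: maze.sense[dir→north]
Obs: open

Act: stack.push[x→north]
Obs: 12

Act: maze.move[dir→north]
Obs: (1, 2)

Act: maze.sense[dir→east]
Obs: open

Act: stack.push[x→east]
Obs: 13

Act: maze.move[dir→east]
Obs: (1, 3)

Act: maze.sense[dir→east]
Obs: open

Act: stack.push[x→east]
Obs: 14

Act: maze.move[dir→east]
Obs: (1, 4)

Act: maze.sense[dir→north]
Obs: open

Act: stack.push[x→north]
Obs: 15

Act: maze.move[dir→north]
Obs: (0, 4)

Act: maze.sense[dir→west]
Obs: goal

Act: maze.move[dir→west]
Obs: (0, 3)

Answer: (0, 3)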